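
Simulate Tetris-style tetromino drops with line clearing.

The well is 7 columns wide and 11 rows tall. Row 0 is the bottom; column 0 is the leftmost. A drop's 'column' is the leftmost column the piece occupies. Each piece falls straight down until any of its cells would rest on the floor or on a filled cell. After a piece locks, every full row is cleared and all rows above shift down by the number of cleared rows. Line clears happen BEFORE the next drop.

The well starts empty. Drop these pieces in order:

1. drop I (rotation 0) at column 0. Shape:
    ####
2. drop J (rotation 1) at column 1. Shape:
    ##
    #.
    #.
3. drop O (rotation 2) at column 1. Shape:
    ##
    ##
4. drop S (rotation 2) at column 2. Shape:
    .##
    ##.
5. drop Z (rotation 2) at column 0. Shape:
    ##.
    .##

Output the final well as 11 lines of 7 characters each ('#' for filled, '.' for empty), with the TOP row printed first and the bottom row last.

Drop 1: I rot0 at col 0 lands with bottom-row=0; cleared 0 line(s) (total 0); column heights now [1 1 1 1 0 0 0], max=1
Drop 2: J rot1 at col 1 lands with bottom-row=1; cleared 0 line(s) (total 0); column heights now [1 4 4 1 0 0 0], max=4
Drop 3: O rot2 at col 1 lands with bottom-row=4; cleared 0 line(s) (total 0); column heights now [1 6 6 1 0 0 0], max=6
Drop 4: S rot2 at col 2 lands with bottom-row=6; cleared 0 line(s) (total 0); column heights now [1 6 7 8 8 0 0], max=8
Drop 5: Z rot2 at col 0 lands with bottom-row=7; cleared 0 line(s) (total 0); column heights now [9 9 8 8 8 0 0], max=9

Answer: .......
.......
##.....
.####..
..##...
.##....
.##....
.##....
.#.....
.#.....
####...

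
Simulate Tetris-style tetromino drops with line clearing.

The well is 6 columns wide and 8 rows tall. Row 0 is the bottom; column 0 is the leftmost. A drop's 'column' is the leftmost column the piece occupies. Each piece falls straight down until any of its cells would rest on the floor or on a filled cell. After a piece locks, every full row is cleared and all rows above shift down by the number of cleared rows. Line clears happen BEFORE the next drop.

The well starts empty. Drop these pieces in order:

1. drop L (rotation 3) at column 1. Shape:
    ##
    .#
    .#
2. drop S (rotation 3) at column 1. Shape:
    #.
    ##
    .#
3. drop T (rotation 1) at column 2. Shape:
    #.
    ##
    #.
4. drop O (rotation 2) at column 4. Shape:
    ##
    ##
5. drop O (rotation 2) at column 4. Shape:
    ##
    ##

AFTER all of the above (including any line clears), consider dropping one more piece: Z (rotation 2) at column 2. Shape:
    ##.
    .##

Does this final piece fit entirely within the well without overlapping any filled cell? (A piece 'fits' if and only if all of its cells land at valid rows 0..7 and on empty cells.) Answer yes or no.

Drop 1: L rot3 at col 1 lands with bottom-row=0; cleared 0 line(s) (total 0); column heights now [0 3 3 0 0 0], max=3
Drop 2: S rot3 at col 1 lands with bottom-row=3; cleared 0 line(s) (total 0); column heights now [0 6 5 0 0 0], max=6
Drop 3: T rot1 at col 2 lands with bottom-row=5; cleared 0 line(s) (total 0); column heights now [0 6 8 7 0 0], max=8
Drop 4: O rot2 at col 4 lands with bottom-row=0; cleared 0 line(s) (total 0); column heights now [0 6 8 7 2 2], max=8
Drop 5: O rot2 at col 4 lands with bottom-row=2; cleared 0 line(s) (total 0); column heights now [0 6 8 7 4 4], max=8
Test piece Z rot2 at col 2 (width 3): heights before test = [0 6 8 7 4 4]; fits = False

Answer: no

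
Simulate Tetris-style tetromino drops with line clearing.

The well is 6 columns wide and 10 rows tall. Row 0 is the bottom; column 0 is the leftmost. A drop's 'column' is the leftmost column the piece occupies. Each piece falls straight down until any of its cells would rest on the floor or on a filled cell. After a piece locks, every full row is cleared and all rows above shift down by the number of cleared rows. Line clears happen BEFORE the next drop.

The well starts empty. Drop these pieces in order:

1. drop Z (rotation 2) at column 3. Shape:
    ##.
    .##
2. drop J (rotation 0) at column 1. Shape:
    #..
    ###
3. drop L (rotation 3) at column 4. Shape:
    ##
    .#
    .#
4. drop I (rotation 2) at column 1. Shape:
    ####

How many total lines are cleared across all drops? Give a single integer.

Answer: 0

Derivation:
Drop 1: Z rot2 at col 3 lands with bottom-row=0; cleared 0 line(s) (total 0); column heights now [0 0 0 2 2 1], max=2
Drop 2: J rot0 at col 1 lands with bottom-row=2; cleared 0 line(s) (total 0); column heights now [0 4 3 3 2 1], max=4
Drop 3: L rot3 at col 4 lands with bottom-row=1; cleared 0 line(s) (total 0); column heights now [0 4 3 3 4 4], max=4
Drop 4: I rot2 at col 1 lands with bottom-row=4; cleared 0 line(s) (total 0); column heights now [0 5 5 5 5 4], max=5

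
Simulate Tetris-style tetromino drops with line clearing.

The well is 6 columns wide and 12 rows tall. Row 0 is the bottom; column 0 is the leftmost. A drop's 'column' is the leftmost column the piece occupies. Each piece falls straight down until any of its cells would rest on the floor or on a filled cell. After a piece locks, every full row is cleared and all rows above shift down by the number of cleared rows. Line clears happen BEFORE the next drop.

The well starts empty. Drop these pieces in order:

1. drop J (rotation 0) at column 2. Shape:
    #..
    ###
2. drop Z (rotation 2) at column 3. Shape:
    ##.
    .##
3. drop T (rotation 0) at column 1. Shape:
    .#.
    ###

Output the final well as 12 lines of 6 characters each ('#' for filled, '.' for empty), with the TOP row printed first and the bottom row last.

Answer: ......
......
......
......
......
......
......
..#...
.###..
...##.
..#.##
..###.

Derivation:
Drop 1: J rot0 at col 2 lands with bottom-row=0; cleared 0 line(s) (total 0); column heights now [0 0 2 1 1 0], max=2
Drop 2: Z rot2 at col 3 lands with bottom-row=1; cleared 0 line(s) (total 0); column heights now [0 0 2 3 3 2], max=3
Drop 3: T rot0 at col 1 lands with bottom-row=3; cleared 0 line(s) (total 0); column heights now [0 4 5 4 3 2], max=5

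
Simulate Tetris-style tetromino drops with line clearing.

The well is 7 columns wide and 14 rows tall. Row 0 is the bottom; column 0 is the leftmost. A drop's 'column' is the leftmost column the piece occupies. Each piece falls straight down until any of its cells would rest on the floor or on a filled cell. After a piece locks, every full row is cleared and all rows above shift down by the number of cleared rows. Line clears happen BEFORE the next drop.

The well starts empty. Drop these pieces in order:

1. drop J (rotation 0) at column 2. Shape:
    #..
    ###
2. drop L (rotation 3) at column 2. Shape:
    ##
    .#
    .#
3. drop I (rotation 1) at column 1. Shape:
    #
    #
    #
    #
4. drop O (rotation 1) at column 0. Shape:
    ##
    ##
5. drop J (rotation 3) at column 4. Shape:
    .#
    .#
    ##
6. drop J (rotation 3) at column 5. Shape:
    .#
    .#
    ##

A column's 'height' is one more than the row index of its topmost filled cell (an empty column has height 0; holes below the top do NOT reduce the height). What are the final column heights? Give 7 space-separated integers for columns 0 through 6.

Drop 1: J rot0 at col 2 lands with bottom-row=0; cleared 0 line(s) (total 0); column heights now [0 0 2 1 1 0 0], max=2
Drop 2: L rot3 at col 2 lands with bottom-row=1; cleared 0 line(s) (total 0); column heights now [0 0 4 4 1 0 0], max=4
Drop 3: I rot1 at col 1 lands with bottom-row=0; cleared 0 line(s) (total 0); column heights now [0 4 4 4 1 0 0], max=4
Drop 4: O rot1 at col 0 lands with bottom-row=4; cleared 0 line(s) (total 0); column heights now [6 6 4 4 1 0 0], max=6
Drop 5: J rot3 at col 4 lands with bottom-row=1; cleared 0 line(s) (total 0); column heights now [6 6 4 4 2 4 0], max=6
Drop 6: J rot3 at col 5 lands with bottom-row=4; cleared 0 line(s) (total 0); column heights now [6 6 4 4 2 5 7], max=7

Answer: 6 6 4 4 2 5 7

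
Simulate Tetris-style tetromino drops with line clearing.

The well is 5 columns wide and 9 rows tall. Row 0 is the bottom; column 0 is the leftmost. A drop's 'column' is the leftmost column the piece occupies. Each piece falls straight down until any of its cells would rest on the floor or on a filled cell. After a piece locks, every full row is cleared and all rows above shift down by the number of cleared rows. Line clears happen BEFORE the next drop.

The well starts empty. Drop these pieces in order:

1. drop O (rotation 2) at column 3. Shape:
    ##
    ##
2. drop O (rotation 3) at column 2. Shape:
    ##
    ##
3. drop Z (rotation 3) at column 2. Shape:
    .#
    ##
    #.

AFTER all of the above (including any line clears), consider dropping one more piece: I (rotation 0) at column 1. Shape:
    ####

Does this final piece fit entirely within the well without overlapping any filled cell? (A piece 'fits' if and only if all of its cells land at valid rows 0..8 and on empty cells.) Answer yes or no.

Drop 1: O rot2 at col 3 lands with bottom-row=0; cleared 0 line(s) (total 0); column heights now [0 0 0 2 2], max=2
Drop 2: O rot3 at col 2 lands with bottom-row=2; cleared 0 line(s) (total 0); column heights now [0 0 4 4 2], max=4
Drop 3: Z rot3 at col 2 lands with bottom-row=4; cleared 0 line(s) (total 0); column heights now [0 0 6 7 2], max=7
Test piece I rot0 at col 1 (width 4): heights before test = [0 0 6 7 2]; fits = True

Answer: yes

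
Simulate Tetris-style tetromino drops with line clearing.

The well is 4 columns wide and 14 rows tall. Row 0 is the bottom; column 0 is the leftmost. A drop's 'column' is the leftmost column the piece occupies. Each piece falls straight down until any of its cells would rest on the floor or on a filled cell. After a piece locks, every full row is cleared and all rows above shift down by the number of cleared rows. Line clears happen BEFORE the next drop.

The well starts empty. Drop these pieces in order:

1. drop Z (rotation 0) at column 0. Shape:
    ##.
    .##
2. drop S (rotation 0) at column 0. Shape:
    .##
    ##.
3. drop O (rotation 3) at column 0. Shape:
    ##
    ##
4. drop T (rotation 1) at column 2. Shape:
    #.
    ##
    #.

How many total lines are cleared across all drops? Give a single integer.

Drop 1: Z rot0 at col 0 lands with bottom-row=0; cleared 0 line(s) (total 0); column heights now [2 2 1 0], max=2
Drop 2: S rot0 at col 0 lands with bottom-row=2; cleared 0 line(s) (total 0); column heights now [3 4 4 0], max=4
Drop 3: O rot3 at col 0 lands with bottom-row=4; cleared 0 line(s) (total 0); column heights now [6 6 4 0], max=6
Drop 4: T rot1 at col 2 lands with bottom-row=4; cleared 1 line(s) (total 1); column heights now [5 5 6 0], max=6

Answer: 1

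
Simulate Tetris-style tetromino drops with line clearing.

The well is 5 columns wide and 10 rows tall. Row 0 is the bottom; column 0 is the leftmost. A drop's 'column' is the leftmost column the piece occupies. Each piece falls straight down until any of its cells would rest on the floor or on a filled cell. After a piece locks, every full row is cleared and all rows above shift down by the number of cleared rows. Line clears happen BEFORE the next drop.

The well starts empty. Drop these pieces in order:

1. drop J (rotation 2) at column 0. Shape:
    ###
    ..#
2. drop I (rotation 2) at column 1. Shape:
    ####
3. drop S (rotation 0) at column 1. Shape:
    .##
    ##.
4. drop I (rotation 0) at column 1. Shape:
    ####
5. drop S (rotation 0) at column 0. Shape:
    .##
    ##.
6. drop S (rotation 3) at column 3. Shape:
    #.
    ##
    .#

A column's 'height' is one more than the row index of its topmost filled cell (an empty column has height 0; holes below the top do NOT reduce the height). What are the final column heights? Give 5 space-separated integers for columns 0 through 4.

Drop 1: J rot2 at col 0 lands with bottom-row=0; cleared 0 line(s) (total 0); column heights now [2 2 2 0 0], max=2
Drop 2: I rot2 at col 1 lands with bottom-row=2; cleared 0 line(s) (total 0); column heights now [2 3 3 3 3], max=3
Drop 3: S rot0 at col 1 lands with bottom-row=3; cleared 0 line(s) (total 0); column heights now [2 4 5 5 3], max=5
Drop 4: I rot0 at col 1 lands with bottom-row=5; cleared 0 line(s) (total 0); column heights now [2 6 6 6 6], max=6
Drop 5: S rot0 at col 0 lands with bottom-row=6; cleared 0 line(s) (total 0); column heights now [7 8 8 6 6], max=8
Drop 6: S rot3 at col 3 lands with bottom-row=6; cleared 0 line(s) (total 0); column heights now [7 8 8 9 8], max=9

Answer: 7 8 8 9 8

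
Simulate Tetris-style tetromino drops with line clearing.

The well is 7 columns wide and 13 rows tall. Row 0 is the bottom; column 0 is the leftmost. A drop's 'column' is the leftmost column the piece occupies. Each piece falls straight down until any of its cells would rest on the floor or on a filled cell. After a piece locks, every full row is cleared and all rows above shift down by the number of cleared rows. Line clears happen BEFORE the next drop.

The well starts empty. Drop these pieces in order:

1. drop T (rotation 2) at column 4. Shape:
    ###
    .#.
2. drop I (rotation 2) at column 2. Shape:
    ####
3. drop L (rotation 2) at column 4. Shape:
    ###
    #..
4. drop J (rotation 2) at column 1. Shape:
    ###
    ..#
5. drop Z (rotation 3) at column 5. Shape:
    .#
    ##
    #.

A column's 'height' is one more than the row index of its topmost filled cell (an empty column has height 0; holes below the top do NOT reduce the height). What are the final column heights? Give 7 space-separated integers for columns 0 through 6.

Drop 1: T rot2 at col 4 lands with bottom-row=0; cleared 0 line(s) (total 0); column heights now [0 0 0 0 2 2 2], max=2
Drop 2: I rot2 at col 2 lands with bottom-row=2; cleared 0 line(s) (total 0); column heights now [0 0 3 3 3 3 2], max=3
Drop 3: L rot2 at col 4 lands with bottom-row=3; cleared 0 line(s) (total 0); column heights now [0 0 3 3 5 5 5], max=5
Drop 4: J rot2 at col 1 lands with bottom-row=3; cleared 0 line(s) (total 0); column heights now [0 5 5 5 5 5 5], max=5
Drop 5: Z rot3 at col 5 lands with bottom-row=5; cleared 0 line(s) (total 0); column heights now [0 5 5 5 5 7 8], max=8

Answer: 0 5 5 5 5 7 8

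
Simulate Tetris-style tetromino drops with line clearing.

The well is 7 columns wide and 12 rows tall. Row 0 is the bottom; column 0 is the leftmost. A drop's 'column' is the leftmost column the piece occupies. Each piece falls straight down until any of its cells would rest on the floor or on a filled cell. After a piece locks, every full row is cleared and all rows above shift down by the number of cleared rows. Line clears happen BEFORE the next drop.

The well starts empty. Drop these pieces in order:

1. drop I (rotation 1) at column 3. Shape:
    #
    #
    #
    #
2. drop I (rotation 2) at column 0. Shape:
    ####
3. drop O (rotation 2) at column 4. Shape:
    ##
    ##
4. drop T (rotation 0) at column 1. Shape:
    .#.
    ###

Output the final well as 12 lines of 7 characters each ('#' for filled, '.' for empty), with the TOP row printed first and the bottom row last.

Answer: .......
.......
.......
.......
.......
..#....
.###...
####...
...#...
...#...
...###.
...###.

Derivation:
Drop 1: I rot1 at col 3 lands with bottom-row=0; cleared 0 line(s) (total 0); column heights now [0 0 0 4 0 0 0], max=4
Drop 2: I rot2 at col 0 lands with bottom-row=4; cleared 0 line(s) (total 0); column heights now [5 5 5 5 0 0 0], max=5
Drop 3: O rot2 at col 4 lands with bottom-row=0; cleared 0 line(s) (total 0); column heights now [5 5 5 5 2 2 0], max=5
Drop 4: T rot0 at col 1 lands with bottom-row=5; cleared 0 line(s) (total 0); column heights now [5 6 7 6 2 2 0], max=7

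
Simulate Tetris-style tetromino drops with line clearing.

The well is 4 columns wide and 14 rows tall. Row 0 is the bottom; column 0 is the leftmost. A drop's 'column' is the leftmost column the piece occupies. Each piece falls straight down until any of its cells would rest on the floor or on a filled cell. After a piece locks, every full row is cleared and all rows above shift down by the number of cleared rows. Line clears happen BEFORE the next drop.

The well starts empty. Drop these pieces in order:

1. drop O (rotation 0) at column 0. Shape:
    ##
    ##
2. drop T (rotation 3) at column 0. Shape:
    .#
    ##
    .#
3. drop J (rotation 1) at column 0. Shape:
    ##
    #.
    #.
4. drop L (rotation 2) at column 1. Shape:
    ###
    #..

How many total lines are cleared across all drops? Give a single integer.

Drop 1: O rot0 at col 0 lands with bottom-row=0; cleared 0 line(s) (total 0); column heights now [2 2 0 0], max=2
Drop 2: T rot3 at col 0 lands with bottom-row=2; cleared 0 line(s) (total 0); column heights now [4 5 0 0], max=5
Drop 3: J rot1 at col 0 lands with bottom-row=4; cleared 0 line(s) (total 0); column heights now [7 7 0 0], max=7
Drop 4: L rot2 at col 1 lands with bottom-row=7; cleared 0 line(s) (total 0); column heights now [7 9 9 9], max=9

Answer: 0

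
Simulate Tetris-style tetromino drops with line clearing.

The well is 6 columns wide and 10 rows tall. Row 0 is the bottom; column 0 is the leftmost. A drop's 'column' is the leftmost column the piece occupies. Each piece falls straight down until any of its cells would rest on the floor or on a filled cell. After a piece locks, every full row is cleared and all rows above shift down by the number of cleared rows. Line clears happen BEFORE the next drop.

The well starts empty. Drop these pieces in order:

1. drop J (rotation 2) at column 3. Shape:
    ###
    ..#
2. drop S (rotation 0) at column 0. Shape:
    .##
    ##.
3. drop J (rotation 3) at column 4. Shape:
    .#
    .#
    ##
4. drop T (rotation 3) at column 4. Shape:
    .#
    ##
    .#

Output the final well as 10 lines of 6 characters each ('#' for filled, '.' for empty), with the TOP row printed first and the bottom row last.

Drop 1: J rot2 at col 3 lands with bottom-row=0; cleared 0 line(s) (total 0); column heights now [0 0 0 2 2 2], max=2
Drop 2: S rot0 at col 0 lands with bottom-row=0; cleared 0 line(s) (total 0); column heights now [1 2 2 2 2 2], max=2
Drop 3: J rot3 at col 4 lands with bottom-row=2; cleared 0 line(s) (total 0); column heights now [1 2 2 2 3 5], max=5
Drop 4: T rot3 at col 4 lands with bottom-row=5; cleared 0 line(s) (total 0); column heights now [1 2 2 2 7 8], max=8

Answer: ......
......
.....#
....##
.....#
.....#
.....#
....##
.#####
##...#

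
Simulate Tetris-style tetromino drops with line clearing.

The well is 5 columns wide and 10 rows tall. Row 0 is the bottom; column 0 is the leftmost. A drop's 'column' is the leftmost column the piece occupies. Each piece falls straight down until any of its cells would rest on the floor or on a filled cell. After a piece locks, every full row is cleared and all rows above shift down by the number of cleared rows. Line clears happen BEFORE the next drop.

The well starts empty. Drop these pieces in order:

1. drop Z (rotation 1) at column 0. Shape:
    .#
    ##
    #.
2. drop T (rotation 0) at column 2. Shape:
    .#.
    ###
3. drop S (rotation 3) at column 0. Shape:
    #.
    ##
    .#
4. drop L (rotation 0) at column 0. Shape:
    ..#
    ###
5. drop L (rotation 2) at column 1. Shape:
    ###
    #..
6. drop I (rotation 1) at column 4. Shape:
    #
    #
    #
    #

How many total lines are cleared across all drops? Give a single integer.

Answer: 0

Derivation:
Drop 1: Z rot1 at col 0 lands with bottom-row=0; cleared 0 line(s) (total 0); column heights now [2 3 0 0 0], max=3
Drop 2: T rot0 at col 2 lands with bottom-row=0; cleared 0 line(s) (total 0); column heights now [2 3 1 2 1], max=3
Drop 3: S rot3 at col 0 lands with bottom-row=3; cleared 0 line(s) (total 0); column heights now [6 5 1 2 1], max=6
Drop 4: L rot0 at col 0 lands with bottom-row=6; cleared 0 line(s) (total 0); column heights now [7 7 8 2 1], max=8
Drop 5: L rot2 at col 1 lands with bottom-row=7; cleared 0 line(s) (total 0); column heights now [7 9 9 9 1], max=9
Drop 6: I rot1 at col 4 lands with bottom-row=1; cleared 0 line(s) (total 0); column heights now [7 9 9 9 5], max=9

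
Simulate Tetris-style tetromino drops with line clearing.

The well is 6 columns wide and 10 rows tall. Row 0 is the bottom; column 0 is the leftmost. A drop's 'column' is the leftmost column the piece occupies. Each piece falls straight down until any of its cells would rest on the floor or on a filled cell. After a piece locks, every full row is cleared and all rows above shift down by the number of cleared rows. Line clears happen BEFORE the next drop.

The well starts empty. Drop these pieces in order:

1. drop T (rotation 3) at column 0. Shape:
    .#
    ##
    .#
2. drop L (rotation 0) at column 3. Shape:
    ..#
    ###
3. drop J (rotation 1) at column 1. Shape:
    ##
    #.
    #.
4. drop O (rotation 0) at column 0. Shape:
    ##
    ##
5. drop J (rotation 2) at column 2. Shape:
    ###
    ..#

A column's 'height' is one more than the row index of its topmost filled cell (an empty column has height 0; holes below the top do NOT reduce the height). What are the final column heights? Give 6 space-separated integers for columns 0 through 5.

Drop 1: T rot3 at col 0 lands with bottom-row=0; cleared 0 line(s) (total 0); column heights now [2 3 0 0 0 0], max=3
Drop 2: L rot0 at col 3 lands with bottom-row=0; cleared 0 line(s) (total 0); column heights now [2 3 0 1 1 2], max=3
Drop 3: J rot1 at col 1 lands with bottom-row=3; cleared 0 line(s) (total 0); column heights now [2 6 6 1 1 2], max=6
Drop 4: O rot0 at col 0 lands with bottom-row=6; cleared 0 line(s) (total 0); column heights now [8 8 6 1 1 2], max=8
Drop 5: J rot2 at col 2 lands with bottom-row=5; cleared 0 line(s) (total 0); column heights now [8 8 7 7 7 2], max=8

Answer: 8 8 7 7 7 2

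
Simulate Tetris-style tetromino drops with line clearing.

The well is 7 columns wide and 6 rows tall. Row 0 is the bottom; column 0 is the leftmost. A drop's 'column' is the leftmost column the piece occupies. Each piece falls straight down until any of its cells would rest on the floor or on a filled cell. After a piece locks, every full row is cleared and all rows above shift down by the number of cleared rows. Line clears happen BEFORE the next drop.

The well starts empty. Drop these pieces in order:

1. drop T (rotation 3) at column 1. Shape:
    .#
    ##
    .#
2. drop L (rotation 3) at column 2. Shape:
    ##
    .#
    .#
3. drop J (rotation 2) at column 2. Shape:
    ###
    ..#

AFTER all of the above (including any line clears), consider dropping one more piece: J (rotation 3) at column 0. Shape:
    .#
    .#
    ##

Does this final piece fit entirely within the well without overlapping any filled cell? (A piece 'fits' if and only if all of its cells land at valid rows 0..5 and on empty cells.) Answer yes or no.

Answer: yes

Derivation:
Drop 1: T rot3 at col 1 lands with bottom-row=0; cleared 0 line(s) (total 0); column heights now [0 2 3 0 0 0 0], max=3
Drop 2: L rot3 at col 2 lands with bottom-row=1; cleared 0 line(s) (total 0); column heights now [0 2 4 4 0 0 0], max=4
Drop 3: J rot2 at col 2 lands with bottom-row=3; cleared 0 line(s) (total 0); column heights now [0 2 5 5 5 0 0], max=5
Test piece J rot3 at col 0 (width 2): heights before test = [0 2 5 5 5 0 0]; fits = True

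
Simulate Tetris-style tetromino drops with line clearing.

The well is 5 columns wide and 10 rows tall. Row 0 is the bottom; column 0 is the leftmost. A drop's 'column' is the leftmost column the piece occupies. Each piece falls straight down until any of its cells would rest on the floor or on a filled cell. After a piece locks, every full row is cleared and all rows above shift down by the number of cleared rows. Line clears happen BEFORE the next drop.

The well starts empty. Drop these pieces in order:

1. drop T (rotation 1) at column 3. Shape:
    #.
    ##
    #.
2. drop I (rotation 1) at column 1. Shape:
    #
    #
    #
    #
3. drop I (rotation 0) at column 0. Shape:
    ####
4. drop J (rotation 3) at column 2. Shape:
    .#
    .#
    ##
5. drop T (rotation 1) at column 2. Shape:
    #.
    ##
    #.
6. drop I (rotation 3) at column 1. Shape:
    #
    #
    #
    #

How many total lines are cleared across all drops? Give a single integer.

Drop 1: T rot1 at col 3 lands with bottom-row=0; cleared 0 line(s) (total 0); column heights now [0 0 0 3 2], max=3
Drop 2: I rot1 at col 1 lands with bottom-row=0; cleared 0 line(s) (total 0); column heights now [0 4 0 3 2], max=4
Drop 3: I rot0 at col 0 lands with bottom-row=4; cleared 0 line(s) (total 0); column heights now [5 5 5 5 2], max=5
Drop 4: J rot3 at col 2 lands with bottom-row=5; cleared 0 line(s) (total 0); column heights now [5 5 6 8 2], max=8
Drop 5: T rot1 at col 2 lands with bottom-row=7; cleared 0 line(s) (total 0); column heights now [5 5 10 9 2], max=10
Drop 6: I rot3 at col 1 lands with bottom-row=5; cleared 0 line(s) (total 0); column heights now [5 9 10 9 2], max=10

Answer: 0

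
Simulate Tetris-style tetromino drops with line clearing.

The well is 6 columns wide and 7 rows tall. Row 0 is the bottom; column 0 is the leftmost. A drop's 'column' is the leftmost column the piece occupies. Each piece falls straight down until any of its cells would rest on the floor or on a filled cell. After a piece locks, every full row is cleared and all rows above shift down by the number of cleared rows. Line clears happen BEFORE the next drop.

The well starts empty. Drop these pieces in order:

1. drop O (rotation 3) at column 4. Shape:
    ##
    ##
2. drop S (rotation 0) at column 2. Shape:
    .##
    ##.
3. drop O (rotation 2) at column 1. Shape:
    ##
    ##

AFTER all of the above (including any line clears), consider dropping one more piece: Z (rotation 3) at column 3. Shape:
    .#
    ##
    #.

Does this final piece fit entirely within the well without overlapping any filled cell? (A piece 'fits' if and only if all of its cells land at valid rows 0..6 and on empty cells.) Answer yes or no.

Answer: yes

Derivation:
Drop 1: O rot3 at col 4 lands with bottom-row=0; cleared 0 line(s) (total 0); column heights now [0 0 0 0 2 2], max=2
Drop 2: S rot0 at col 2 lands with bottom-row=1; cleared 0 line(s) (total 0); column heights now [0 0 2 3 3 2], max=3
Drop 3: O rot2 at col 1 lands with bottom-row=2; cleared 0 line(s) (total 0); column heights now [0 4 4 3 3 2], max=4
Test piece Z rot3 at col 3 (width 2): heights before test = [0 4 4 3 3 2]; fits = True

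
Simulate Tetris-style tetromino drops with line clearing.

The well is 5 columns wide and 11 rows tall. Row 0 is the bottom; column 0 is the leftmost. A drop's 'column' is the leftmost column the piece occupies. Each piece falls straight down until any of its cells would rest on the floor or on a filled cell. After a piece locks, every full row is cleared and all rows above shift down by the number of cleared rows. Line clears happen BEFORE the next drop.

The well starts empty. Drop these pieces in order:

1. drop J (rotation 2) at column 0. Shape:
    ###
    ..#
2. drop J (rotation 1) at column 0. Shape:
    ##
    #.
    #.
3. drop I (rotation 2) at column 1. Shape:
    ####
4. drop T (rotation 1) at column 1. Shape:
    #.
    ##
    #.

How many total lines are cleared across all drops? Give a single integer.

Drop 1: J rot2 at col 0 lands with bottom-row=0; cleared 0 line(s) (total 0); column heights now [2 2 2 0 0], max=2
Drop 2: J rot1 at col 0 lands with bottom-row=2; cleared 0 line(s) (total 0); column heights now [5 5 2 0 0], max=5
Drop 3: I rot2 at col 1 lands with bottom-row=5; cleared 0 line(s) (total 0); column heights now [5 6 6 6 6], max=6
Drop 4: T rot1 at col 1 lands with bottom-row=6; cleared 0 line(s) (total 0); column heights now [5 9 8 6 6], max=9

Answer: 0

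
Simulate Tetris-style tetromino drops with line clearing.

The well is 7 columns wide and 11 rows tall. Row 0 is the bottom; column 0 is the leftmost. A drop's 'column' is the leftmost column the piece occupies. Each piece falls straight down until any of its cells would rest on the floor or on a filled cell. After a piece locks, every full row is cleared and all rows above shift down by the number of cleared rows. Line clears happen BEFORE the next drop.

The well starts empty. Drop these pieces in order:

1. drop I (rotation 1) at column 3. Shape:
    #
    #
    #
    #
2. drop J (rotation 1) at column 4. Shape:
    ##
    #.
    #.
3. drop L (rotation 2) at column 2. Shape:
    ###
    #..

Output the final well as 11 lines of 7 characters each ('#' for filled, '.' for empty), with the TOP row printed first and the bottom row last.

Drop 1: I rot1 at col 3 lands with bottom-row=0; cleared 0 line(s) (total 0); column heights now [0 0 0 4 0 0 0], max=4
Drop 2: J rot1 at col 4 lands with bottom-row=0; cleared 0 line(s) (total 0); column heights now [0 0 0 4 3 3 0], max=4
Drop 3: L rot2 at col 2 lands with bottom-row=3; cleared 0 line(s) (total 0); column heights now [0 0 5 5 5 3 0], max=5

Answer: .......
.......
.......
.......
.......
.......
..###..
..##...
...###.
...##..
...##..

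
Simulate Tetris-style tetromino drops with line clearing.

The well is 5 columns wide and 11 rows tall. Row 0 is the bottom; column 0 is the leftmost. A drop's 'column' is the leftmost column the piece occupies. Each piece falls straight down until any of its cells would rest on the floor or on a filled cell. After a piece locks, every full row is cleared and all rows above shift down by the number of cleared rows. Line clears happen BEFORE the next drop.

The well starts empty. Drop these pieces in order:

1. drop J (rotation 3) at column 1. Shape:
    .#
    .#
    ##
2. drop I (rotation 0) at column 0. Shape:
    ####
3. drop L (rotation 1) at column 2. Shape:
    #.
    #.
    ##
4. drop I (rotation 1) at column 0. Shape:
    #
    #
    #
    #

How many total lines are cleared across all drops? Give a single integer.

Drop 1: J rot3 at col 1 lands with bottom-row=0; cleared 0 line(s) (total 0); column heights now [0 1 3 0 0], max=3
Drop 2: I rot0 at col 0 lands with bottom-row=3; cleared 0 line(s) (total 0); column heights now [4 4 4 4 0], max=4
Drop 3: L rot1 at col 2 lands with bottom-row=4; cleared 0 line(s) (total 0); column heights now [4 4 7 5 0], max=7
Drop 4: I rot1 at col 0 lands with bottom-row=4; cleared 0 line(s) (total 0); column heights now [8 4 7 5 0], max=8

Answer: 0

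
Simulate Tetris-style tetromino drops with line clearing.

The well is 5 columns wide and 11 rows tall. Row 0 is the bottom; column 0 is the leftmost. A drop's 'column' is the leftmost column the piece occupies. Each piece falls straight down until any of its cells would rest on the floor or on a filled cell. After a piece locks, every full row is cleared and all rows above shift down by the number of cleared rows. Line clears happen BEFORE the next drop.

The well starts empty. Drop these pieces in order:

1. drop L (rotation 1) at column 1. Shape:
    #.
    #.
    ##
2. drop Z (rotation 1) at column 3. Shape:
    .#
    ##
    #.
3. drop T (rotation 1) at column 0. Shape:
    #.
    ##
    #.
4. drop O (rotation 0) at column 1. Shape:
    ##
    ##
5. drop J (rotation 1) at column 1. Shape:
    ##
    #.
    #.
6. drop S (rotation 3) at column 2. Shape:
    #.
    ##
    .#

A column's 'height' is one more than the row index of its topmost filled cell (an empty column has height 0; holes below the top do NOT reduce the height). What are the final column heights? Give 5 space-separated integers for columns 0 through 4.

Answer: 5 9 11 10 3

Derivation:
Drop 1: L rot1 at col 1 lands with bottom-row=0; cleared 0 line(s) (total 0); column heights now [0 3 1 0 0], max=3
Drop 2: Z rot1 at col 3 lands with bottom-row=0; cleared 0 line(s) (total 0); column heights now [0 3 1 2 3], max=3
Drop 3: T rot1 at col 0 lands with bottom-row=2; cleared 0 line(s) (total 0); column heights now [5 4 1 2 3], max=5
Drop 4: O rot0 at col 1 lands with bottom-row=4; cleared 0 line(s) (total 0); column heights now [5 6 6 2 3], max=6
Drop 5: J rot1 at col 1 lands with bottom-row=6; cleared 0 line(s) (total 0); column heights now [5 9 9 2 3], max=9
Drop 6: S rot3 at col 2 lands with bottom-row=8; cleared 0 line(s) (total 0); column heights now [5 9 11 10 3], max=11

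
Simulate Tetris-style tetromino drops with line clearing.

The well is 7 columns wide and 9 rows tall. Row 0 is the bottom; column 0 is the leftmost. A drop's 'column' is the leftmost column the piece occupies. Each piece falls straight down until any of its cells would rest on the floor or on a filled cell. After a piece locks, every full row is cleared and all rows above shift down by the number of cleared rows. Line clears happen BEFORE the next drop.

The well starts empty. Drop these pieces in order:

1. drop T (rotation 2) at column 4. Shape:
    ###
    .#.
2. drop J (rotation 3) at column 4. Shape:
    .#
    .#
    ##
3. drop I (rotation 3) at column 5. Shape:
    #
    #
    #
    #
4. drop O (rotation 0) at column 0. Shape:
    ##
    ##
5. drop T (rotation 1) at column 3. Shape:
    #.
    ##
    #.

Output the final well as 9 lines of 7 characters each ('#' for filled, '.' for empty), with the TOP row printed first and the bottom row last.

Answer: .....#.
.....#.
.....#.
.....#.
...#.#.
...###.
...###.
##..###
##...#.

Derivation:
Drop 1: T rot2 at col 4 lands with bottom-row=0; cleared 0 line(s) (total 0); column heights now [0 0 0 0 2 2 2], max=2
Drop 2: J rot3 at col 4 lands with bottom-row=2; cleared 0 line(s) (total 0); column heights now [0 0 0 0 3 5 2], max=5
Drop 3: I rot3 at col 5 lands with bottom-row=5; cleared 0 line(s) (total 0); column heights now [0 0 0 0 3 9 2], max=9
Drop 4: O rot0 at col 0 lands with bottom-row=0; cleared 0 line(s) (total 0); column heights now [2 2 0 0 3 9 2], max=9
Drop 5: T rot1 at col 3 lands with bottom-row=2; cleared 0 line(s) (total 0); column heights now [2 2 0 5 4 9 2], max=9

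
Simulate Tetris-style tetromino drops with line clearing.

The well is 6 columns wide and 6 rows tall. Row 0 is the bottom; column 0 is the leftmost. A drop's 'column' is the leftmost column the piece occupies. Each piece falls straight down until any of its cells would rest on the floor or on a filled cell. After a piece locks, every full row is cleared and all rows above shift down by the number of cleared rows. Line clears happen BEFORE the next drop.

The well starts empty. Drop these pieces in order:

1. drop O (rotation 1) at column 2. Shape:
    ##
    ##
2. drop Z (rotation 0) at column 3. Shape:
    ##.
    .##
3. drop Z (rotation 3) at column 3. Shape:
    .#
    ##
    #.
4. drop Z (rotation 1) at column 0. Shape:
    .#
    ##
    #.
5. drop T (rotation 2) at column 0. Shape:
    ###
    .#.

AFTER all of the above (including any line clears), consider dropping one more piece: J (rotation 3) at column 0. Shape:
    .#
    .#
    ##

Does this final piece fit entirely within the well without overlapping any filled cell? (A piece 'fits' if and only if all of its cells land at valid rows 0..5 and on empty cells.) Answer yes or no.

Answer: no

Derivation:
Drop 1: O rot1 at col 2 lands with bottom-row=0; cleared 0 line(s) (total 0); column heights now [0 0 2 2 0 0], max=2
Drop 2: Z rot0 at col 3 lands with bottom-row=1; cleared 0 line(s) (total 0); column heights now [0 0 2 3 3 2], max=3
Drop 3: Z rot3 at col 3 lands with bottom-row=3; cleared 0 line(s) (total 0); column heights now [0 0 2 5 6 2], max=6
Drop 4: Z rot1 at col 0 lands with bottom-row=0; cleared 1 line(s) (total 1); column heights now [1 2 1 4 5 0], max=5
Drop 5: T rot2 at col 0 lands with bottom-row=2; cleared 0 line(s) (total 1); column heights now [4 4 4 4 5 0], max=5
Test piece J rot3 at col 0 (width 2): heights before test = [4 4 4 4 5 0]; fits = False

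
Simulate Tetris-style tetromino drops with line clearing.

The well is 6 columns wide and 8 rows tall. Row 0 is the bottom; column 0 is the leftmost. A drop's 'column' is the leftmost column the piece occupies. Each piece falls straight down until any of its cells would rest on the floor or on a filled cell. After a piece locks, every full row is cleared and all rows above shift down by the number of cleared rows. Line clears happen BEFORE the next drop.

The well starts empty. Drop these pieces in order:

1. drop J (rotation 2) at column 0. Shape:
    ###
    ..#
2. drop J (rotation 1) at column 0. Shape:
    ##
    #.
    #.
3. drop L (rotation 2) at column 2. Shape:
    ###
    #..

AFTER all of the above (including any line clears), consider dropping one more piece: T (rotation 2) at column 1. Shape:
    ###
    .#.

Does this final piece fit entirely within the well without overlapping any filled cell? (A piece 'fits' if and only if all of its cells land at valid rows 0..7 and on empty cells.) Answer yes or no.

Answer: yes

Derivation:
Drop 1: J rot2 at col 0 lands with bottom-row=0; cleared 0 line(s) (total 0); column heights now [2 2 2 0 0 0], max=2
Drop 2: J rot1 at col 0 lands with bottom-row=2; cleared 0 line(s) (total 0); column heights now [5 5 2 0 0 0], max=5
Drop 3: L rot2 at col 2 lands with bottom-row=2; cleared 0 line(s) (total 0); column heights now [5 5 4 4 4 0], max=5
Test piece T rot2 at col 1 (width 3): heights before test = [5 5 4 4 4 0]; fits = True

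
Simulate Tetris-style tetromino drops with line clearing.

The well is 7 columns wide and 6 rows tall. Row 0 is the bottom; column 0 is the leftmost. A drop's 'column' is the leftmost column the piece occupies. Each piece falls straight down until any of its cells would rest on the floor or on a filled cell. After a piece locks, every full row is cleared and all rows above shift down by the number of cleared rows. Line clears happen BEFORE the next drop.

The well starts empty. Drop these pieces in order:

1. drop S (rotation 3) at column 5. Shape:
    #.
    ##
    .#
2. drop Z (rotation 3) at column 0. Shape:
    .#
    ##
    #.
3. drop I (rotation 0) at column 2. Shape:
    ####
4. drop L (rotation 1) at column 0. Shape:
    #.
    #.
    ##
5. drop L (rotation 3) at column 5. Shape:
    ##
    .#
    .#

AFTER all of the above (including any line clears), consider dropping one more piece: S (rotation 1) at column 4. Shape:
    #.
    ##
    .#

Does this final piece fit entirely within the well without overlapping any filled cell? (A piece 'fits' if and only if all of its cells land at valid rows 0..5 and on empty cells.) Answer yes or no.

Answer: no

Derivation:
Drop 1: S rot3 at col 5 lands with bottom-row=0; cleared 0 line(s) (total 0); column heights now [0 0 0 0 0 3 2], max=3
Drop 2: Z rot3 at col 0 lands with bottom-row=0; cleared 0 line(s) (total 0); column heights now [2 3 0 0 0 3 2], max=3
Drop 3: I rot0 at col 2 lands with bottom-row=3; cleared 0 line(s) (total 0); column heights now [2 3 4 4 4 4 2], max=4
Drop 4: L rot1 at col 0 lands with bottom-row=3; cleared 0 line(s) (total 0); column heights now [6 4 4 4 4 4 2], max=6
Drop 5: L rot3 at col 5 lands with bottom-row=2; cleared 1 line(s) (total 1); column heights now [5 3 0 0 0 4 4], max=5
Test piece S rot1 at col 4 (width 2): heights before test = [5 3 0 0 0 4 4]; fits = False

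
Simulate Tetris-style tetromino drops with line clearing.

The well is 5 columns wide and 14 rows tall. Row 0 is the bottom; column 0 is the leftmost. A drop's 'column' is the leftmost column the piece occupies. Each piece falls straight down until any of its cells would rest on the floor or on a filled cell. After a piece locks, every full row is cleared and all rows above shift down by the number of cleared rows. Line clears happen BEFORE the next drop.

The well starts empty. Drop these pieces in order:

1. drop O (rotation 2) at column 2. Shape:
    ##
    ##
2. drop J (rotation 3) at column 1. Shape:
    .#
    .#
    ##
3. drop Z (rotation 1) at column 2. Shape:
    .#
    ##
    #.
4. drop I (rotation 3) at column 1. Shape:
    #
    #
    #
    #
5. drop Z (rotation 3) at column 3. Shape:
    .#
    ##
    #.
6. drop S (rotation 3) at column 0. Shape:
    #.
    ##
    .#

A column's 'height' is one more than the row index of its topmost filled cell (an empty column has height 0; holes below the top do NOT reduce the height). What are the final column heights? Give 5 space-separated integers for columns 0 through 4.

Answer: 10 9 7 10 11

Derivation:
Drop 1: O rot2 at col 2 lands with bottom-row=0; cleared 0 line(s) (total 0); column heights now [0 0 2 2 0], max=2
Drop 2: J rot3 at col 1 lands with bottom-row=2; cleared 0 line(s) (total 0); column heights now [0 3 5 2 0], max=5
Drop 3: Z rot1 at col 2 lands with bottom-row=5; cleared 0 line(s) (total 0); column heights now [0 3 7 8 0], max=8
Drop 4: I rot3 at col 1 lands with bottom-row=3; cleared 0 line(s) (total 0); column heights now [0 7 7 8 0], max=8
Drop 5: Z rot3 at col 3 lands with bottom-row=8; cleared 0 line(s) (total 0); column heights now [0 7 7 10 11], max=11
Drop 6: S rot3 at col 0 lands with bottom-row=7; cleared 0 line(s) (total 0); column heights now [10 9 7 10 11], max=11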